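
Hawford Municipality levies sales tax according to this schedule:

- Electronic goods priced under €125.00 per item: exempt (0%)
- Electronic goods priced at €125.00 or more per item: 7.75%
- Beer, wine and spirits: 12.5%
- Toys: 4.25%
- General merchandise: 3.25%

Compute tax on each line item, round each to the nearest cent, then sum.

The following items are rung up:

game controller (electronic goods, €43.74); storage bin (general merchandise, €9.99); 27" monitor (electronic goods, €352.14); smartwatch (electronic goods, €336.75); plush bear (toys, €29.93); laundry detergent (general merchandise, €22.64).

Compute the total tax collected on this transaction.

€55.72

Game controller €43.74: electronic goods, under €125.00 → 0% → €0.00
Storage bin €9.99: general merchandise → 3.25% → €0.32
27" monitor €352.14: electronic goods, €125.00 or more → 7.75% → €27.29
Smartwatch €336.75: electronic goods, €125.00 or more → 7.75% → €26.10
Plush bear €29.93: toys → 4.25% → €1.27
Laundry detergent €22.64: general merchandise → 3.25% → €0.74
Total tax = €0.32 + €27.29 + €26.10 + €1.27 + €0.74 = €55.72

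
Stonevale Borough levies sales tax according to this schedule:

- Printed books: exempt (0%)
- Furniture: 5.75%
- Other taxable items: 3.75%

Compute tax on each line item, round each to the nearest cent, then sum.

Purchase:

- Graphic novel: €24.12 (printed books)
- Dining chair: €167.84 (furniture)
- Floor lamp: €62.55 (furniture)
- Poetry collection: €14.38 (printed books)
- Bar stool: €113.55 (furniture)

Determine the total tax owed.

€19.78

Graphic novel €24.12: printed books → 0% → €0.00
Dining chair €167.84: furniture → 5.75% → €9.65
Floor lamp €62.55: furniture → 5.75% → €3.60
Poetry collection €14.38: printed books → 0% → €0.00
Bar stool €113.55: furniture → 5.75% → €6.53
Total tax = €9.65 + €3.60 + €6.53 = €19.78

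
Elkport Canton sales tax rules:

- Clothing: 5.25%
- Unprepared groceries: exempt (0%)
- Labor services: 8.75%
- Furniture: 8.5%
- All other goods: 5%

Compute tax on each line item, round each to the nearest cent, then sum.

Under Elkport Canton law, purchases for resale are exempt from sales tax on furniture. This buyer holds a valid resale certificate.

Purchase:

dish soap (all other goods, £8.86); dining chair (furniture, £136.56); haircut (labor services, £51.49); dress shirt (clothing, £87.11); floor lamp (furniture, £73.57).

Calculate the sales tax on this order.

£9.52

Dish soap £8.86: all other goods → 5% → £0.44
Dining chair £136.56: furniture, buyer-exempt → 0% → £0.00
Haircut £51.49: labor services → 8.75% → £4.51
Dress shirt £87.11: clothing → 5.25% → £4.57
Floor lamp £73.57: furniture, buyer-exempt → 0% → £0.00
Total tax = £0.44 + £4.51 + £4.57 = £9.52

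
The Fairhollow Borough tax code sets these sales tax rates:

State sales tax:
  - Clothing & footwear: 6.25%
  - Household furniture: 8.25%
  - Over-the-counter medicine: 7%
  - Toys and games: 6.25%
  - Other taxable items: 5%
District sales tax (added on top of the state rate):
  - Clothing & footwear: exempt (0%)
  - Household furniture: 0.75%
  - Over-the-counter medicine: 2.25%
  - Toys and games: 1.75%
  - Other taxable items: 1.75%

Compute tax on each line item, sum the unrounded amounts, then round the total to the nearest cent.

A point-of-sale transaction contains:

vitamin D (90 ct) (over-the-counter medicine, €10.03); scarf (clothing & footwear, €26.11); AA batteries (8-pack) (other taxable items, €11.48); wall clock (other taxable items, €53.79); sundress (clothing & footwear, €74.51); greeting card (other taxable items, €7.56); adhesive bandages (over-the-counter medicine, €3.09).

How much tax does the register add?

€12.42

Vitamin D (90 ct) €10.03: over-the-counter medicine → 7% + 2.25% district = 9.25% → €0.927775
Scarf €26.11: clothing & footwear → 6.25% + 0% district = 6.25% → €1.631875
AA batteries (8-pack) €11.48: other taxable items → 5% + 1.75% district = 6.75% → €0.7749
Wall clock €53.79: other taxable items → 5% + 1.75% district = 6.75% → €3.630825
Sundress €74.51: clothing & footwear → 6.25% + 0% district = 6.25% → €4.656875
Greeting card €7.56: other taxable items → 5% + 1.75% district = 6.75% → €0.5103
Adhesive bandages €3.09: over-the-counter medicine → 7% + 2.25% district = 9.25% → €0.285825
Unrounded tax sum = €12.418375 → €12.42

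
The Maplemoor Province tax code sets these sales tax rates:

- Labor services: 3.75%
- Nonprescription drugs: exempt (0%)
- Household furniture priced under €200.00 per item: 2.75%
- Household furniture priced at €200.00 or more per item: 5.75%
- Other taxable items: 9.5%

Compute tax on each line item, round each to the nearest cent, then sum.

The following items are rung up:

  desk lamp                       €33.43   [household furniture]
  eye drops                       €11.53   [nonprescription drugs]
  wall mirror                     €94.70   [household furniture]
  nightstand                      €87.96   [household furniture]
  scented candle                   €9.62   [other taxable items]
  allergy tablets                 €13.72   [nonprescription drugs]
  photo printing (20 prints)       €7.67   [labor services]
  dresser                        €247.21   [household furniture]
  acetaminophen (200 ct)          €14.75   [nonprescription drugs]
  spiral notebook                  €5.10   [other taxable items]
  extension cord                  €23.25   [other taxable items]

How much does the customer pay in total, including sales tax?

Desk lamp €33.43: household furniture, under €200.00 → 2.75% → €0.92
Eye drops €11.53: nonprescription drugs → 0% → €0.00
Wall mirror €94.70: household furniture, under €200.00 → 2.75% → €2.60
Nightstand €87.96: household furniture, under €200.00 → 2.75% → €2.42
Scented candle €9.62: other taxable items → 9.5% → €0.91
Allergy tablets €13.72: nonprescription drugs → 0% → €0.00
Photo printing (20 prints) €7.67: labor services → 3.75% → €0.29
Dresser €247.21: household furniture, €200.00 or more → 5.75% → €14.21
Acetaminophen (200 ct) €14.75: nonprescription drugs → 0% → €0.00
Spiral notebook €5.10: other taxable items → 9.5% → €0.48
Extension cord €23.25: other taxable items → 9.5% → €2.21
Subtotal = €548.94; tax = €24.04; total due = €572.98

€572.98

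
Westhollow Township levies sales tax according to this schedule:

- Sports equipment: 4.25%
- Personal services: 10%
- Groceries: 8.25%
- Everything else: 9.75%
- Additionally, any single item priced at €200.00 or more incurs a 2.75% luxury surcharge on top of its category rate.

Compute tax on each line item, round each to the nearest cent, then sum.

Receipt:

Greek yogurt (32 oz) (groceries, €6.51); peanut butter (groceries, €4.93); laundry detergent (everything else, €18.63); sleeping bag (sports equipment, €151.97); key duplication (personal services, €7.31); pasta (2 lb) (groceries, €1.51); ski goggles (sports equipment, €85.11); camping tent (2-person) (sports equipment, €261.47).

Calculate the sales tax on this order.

Greek yogurt (32 oz) €6.51: groceries → 8.25% → €0.54
Peanut butter €4.93: groceries → 8.25% → €0.41
Laundry detergent €18.63: everything else → 9.75% → €1.82
Sleeping bag €151.97: sports equipment → 4.25% → €6.46
Key duplication €7.31: personal services → 10% → €0.73
Pasta (2 lb) €1.51: groceries → 8.25% → €0.12
Ski goggles €85.11: sports equipment → 4.25% → €3.62
Camping tent (2-person) €261.47: sports equipment → 4.25% + 2.75% surcharge = 7% → €18.30
Total tax = €0.54 + €0.41 + €1.82 + €6.46 + €0.73 + €0.12 + €3.62 + €18.30 = €32.00

€32.00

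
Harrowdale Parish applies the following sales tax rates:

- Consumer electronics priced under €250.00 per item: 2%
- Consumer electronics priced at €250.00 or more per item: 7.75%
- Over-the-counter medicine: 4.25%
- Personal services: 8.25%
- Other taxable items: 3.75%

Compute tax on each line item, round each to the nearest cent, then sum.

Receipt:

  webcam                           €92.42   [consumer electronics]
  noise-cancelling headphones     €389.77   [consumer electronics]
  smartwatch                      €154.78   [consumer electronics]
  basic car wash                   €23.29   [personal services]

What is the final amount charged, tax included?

Webcam €92.42: consumer electronics, under €250.00 → 2% → €1.85
Noise-cancelling headphones €389.77: consumer electronics, €250.00 or more → 7.75% → €30.21
Smartwatch €154.78: consumer electronics, under €250.00 → 2% → €3.10
Basic car wash €23.29: personal services → 8.25% → €1.92
Subtotal = €660.26; tax = €37.08; total due = €697.34

€697.34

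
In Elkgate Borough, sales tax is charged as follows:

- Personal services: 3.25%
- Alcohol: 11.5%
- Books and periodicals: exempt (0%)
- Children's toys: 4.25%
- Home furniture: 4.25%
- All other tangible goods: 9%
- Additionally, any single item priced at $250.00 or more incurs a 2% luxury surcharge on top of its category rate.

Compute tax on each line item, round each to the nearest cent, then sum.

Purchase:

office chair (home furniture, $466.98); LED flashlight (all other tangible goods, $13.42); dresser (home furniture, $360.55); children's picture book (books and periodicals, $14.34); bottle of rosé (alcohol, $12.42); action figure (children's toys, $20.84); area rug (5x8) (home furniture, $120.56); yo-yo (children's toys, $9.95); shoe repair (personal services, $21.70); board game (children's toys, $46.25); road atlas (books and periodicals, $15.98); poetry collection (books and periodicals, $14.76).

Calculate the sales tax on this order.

$63.47

Office chair $466.98: home furniture → 4.25% + 2% surcharge = 6.25% → $29.19
LED flashlight $13.42: all other tangible goods → 9% → $1.21
Dresser $360.55: home furniture → 4.25% + 2% surcharge = 6.25% → $22.53
Children's picture book $14.34: books and periodicals → 0% → $0.00
Bottle of rosé $12.42: alcohol → 11.5% → $1.43
Action figure $20.84: children's toys → 4.25% → $0.89
Area rug (5x8) $120.56: home furniture → 4.25% → $5.12
Yo-yo $9.95: children's toys → 4.25% → $0.42
Shoe repair $21.70: personal services → 3.25% → $0.71
Board game $46.25: children's toys → 4.25% → $1.97
Road atlas $15.98: books and periodicals → 0% → $0.00
Poetry collection $14.76: books and periodicals → 0% → $0.00
Total tax = $29.19 + $1.21 + $22.53 + $1.43 + $0.89 + $5.12 + $0.42 + $0.71 + $1.97 = $63.47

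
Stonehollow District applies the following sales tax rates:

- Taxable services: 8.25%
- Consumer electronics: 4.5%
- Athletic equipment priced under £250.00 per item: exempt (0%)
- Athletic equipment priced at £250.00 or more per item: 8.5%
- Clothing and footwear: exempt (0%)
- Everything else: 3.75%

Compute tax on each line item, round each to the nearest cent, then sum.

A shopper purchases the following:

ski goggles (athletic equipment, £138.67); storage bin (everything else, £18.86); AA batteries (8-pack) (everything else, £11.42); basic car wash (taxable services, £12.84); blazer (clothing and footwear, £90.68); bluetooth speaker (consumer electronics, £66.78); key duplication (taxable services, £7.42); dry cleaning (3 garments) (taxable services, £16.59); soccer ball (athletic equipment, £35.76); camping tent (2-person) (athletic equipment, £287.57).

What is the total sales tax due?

£31.63

Ski goggles £138.67: athletic equipment, under £250.00 → 0% → £0.00
Storage bin £18.86: everything else → 3.75% → £0.71
AA batteries (8-pack) £11.42: everything else → 3.75% → £0.43
Basic car wash £12.84: taxable services → 8.25% → £1.06
Blazer £90.68: clothing and footwear → 0% → £0.00
Bluetooth speaker £66.78: consumer electronics → 4.5% → £3.01
Key duplication £7.42: taxable services → 8.25% → £0.61
Dry cleaning (3 garments) £16.59: taxable services → 8.25% → £1.37
Soccer ball £35.76: athletic equipment, under £250.00 → 0% → £0.00
Camping tent (2-person) £287.57: athletic equipment, £250.00 or more → 8.5% → £24.44
Total tax = £0.71 + £0.43 + £1.06 + £3.01 + £0.61 + £1.37 + £24.44 = £31.63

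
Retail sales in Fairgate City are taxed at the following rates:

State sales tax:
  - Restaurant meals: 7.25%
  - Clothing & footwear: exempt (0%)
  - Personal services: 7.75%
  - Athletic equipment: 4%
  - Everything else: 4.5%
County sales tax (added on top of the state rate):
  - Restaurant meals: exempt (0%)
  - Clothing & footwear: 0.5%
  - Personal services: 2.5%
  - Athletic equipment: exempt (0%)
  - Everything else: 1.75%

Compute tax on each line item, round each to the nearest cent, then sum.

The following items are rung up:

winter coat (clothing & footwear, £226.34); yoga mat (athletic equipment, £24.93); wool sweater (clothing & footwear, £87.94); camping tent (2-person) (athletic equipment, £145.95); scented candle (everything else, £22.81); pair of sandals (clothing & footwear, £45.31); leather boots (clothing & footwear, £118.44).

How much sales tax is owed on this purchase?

Winter coat £226.34: clothing & footwear → 0% + 0.5% county = 0.5% → £1.13
Yoga mat £24.93: athletic equipment → 4% + 0% county = 4% → £1.00
Wool sweater £87.94: clothing & footwear → 0% + 0.5% county = 0.5% → £0.44
Camping tent (2-person) £145.95: athletic equipment → 4% + 0% county = 4% → £5.84
Scented candle £22.81: everything else → 4.5% + 1.75% county = 6.25% → £1.43
Pair of sandals £45.31: clothing & footwear → 0% + 0.5% county = 0.5% → £0.23
Leather boots £118.44: clothing & footwear → 0% + 0.5% county = 0.5% → £0.59
Total tax = £1.13 + £1.00 + £0.44 + £5.84 + £1.43 + £0.23 + £0.59 = £10.66

£10.66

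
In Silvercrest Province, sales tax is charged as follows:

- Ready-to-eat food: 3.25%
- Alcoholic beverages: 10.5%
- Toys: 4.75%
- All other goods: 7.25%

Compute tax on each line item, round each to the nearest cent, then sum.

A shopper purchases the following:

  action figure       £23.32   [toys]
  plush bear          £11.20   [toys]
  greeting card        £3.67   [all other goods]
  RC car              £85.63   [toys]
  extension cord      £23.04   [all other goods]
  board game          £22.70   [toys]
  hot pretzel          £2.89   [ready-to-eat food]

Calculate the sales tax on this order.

Action figure £23.32: toys → 4.75% → £1.11
Plush bear £11.20: toys → 4.75% → £0.53
Greeting card £3.67: all other goods → 7.25% → £0.27
RC car £85.63: toys → 4.75% → £4.07
Extension cord £23.04: all other goods → 7.25% → £1.67
Board game £22.70: toys → 4.75% → £1.08
Hot pretzel £2.89: ready-to-eat food → 3.25% → £0.09
Total tax = £1.11 + £0.53 + £0.27 + £4.07 + £1.67 + £1.08 + £0.09 = £8.82

£8.82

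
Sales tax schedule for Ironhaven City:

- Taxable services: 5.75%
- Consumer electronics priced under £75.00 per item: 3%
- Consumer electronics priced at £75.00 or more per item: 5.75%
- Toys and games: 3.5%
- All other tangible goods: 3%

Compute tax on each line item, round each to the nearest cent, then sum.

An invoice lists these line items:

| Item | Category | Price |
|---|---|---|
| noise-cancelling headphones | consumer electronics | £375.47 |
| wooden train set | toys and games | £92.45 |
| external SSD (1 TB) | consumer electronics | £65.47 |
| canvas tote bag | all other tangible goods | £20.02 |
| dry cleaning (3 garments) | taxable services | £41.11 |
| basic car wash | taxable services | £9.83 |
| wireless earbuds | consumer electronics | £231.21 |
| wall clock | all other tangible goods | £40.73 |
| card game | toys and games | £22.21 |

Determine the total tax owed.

Noise-cancelling headphones £375.47: consumer electronics, £75.00 or more → 5.75% → £21.59
Wooden train set £92.45: toys and games → 3.5% → £3.24
External SSD (1 TB) £65.47: consumer electronics, under £75.00 → 3% → £1.96
Canvas tote bag £20.02: all other tangible goods → 3% → £0.60
Dry cleaning (3 garments) £41.11: taxable services → 5.75% → £2.36
Basic car wash £9.83: taxable services → 5.75% → £0.57
Wireless earbuds £231.21: consumer electronics, £75.00 or more → 5.75% → £13.29
Wall clock £40.73: all other tangible goods → 3% → £1.22
Card game £22.21: toys and games → 3.5% → £0.78
Total tax = £21.59 + £3.24 + £1.96 + £0.60 + £2.36 + £0.57 + £13.29 + £1.22 + £0.78 = £45.61

£45.61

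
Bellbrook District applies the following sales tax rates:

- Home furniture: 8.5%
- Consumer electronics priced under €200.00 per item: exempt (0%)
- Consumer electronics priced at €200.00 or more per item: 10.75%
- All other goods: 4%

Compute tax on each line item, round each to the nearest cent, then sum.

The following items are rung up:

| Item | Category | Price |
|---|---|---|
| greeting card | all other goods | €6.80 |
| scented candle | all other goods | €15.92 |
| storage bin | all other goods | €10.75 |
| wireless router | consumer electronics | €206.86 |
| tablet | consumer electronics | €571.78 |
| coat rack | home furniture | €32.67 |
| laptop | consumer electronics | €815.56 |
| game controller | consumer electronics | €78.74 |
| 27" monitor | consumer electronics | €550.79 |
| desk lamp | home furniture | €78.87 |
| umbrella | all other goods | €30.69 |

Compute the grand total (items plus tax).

€2642.07

Greeting card €6.80: all other goods → 4% → €0.27
Scented candle €15.92: all other goods → 4% → €0.64
Storage bin €10.75: all other goods → 4% → €0.43
Wireless router €206.86: consumer electronics, €200.00 or more → 10.75% → €22.24
Tablet €571.78: consumer electronics, €200.00 or more → 10.75% → €61.47
Coat rack €32.67: home furniture → 8.5% → €2.78
Laptop €815.56: consumer electronics, €200.00 or more → 10.75% → €87.67
Game controller €78.74: consumer electronics, under €200.00 → 0% → €0.00
27" monitor €550.79: consumer electronics, €200.00 or more → 10.75% → €59.21
Desk lamp €78.87: home furniture → 8.5% → €6.70
Umbrella €30.69: all other goods → 4% → €1.23
Subtotal = €2399.43; tax = €242.64; total due = €2642.07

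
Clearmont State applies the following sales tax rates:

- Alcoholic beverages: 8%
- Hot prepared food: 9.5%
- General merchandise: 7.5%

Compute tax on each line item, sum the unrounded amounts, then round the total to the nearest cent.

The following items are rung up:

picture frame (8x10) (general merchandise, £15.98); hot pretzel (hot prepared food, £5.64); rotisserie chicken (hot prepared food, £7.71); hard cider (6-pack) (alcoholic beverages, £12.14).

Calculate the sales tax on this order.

£3.44

Picture frame (8x10) £15.98: general merchandise → 7.5% → £1.1985
Hot pretzel £5.64: hot prepared food → 9.5% → £0.5358
Rotisserie chicken £7.71: hot prepared food → 9.5% → £0.73245
Hard cider (6-pack) £12.14: alcoholic beverages → 8% → £0.9712
Unrounded tax sum = £3.43795 → £3.44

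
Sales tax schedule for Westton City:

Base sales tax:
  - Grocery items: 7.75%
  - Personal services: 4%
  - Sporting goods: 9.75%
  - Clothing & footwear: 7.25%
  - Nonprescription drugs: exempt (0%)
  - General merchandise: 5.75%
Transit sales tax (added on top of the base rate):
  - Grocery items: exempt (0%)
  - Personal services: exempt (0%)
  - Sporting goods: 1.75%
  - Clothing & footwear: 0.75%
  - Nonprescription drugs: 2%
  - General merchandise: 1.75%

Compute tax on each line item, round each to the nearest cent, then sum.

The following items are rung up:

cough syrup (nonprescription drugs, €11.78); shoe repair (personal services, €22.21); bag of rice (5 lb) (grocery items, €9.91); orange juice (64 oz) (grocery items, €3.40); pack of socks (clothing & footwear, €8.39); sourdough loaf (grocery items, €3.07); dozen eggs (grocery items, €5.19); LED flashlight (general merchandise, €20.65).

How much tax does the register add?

€5.02

Cough syrup €11.78: nonprescription drugs → 0% + 2% transit = 2% → €0.24
Shoe repair €22.21: personal services → 4% + 0% transit = 4% → €0.89
Bag of rice (5 lb) €9.91: grocery items → 7.75% + 0% transit = 7.75% → €0.77
Orange juice (64 oz) €3.40: grocery items → 7.75% + 0% transit = 7.75% → €0.26
Pack of socks €8.39: clothing & footwear → 7.25% + 0.75% transit = 8% → €0.67
Sourdough loaf €3.07: grocery items → 7.75% + 0% transit = 7.75% → €0.24
Dozen eggs €5.19: grocery items → 7.75% + 0% transit = 7.75% → €0.40
LED flashlight €20.65: general merchandise → 5.75% + 1.75% transit = 7.5% → €1.55
Total tax = €0.24 + €0.89 + €0.77 + €0.26 + €0.67 + €0.24 + €0.40 + €1.55 = €5.02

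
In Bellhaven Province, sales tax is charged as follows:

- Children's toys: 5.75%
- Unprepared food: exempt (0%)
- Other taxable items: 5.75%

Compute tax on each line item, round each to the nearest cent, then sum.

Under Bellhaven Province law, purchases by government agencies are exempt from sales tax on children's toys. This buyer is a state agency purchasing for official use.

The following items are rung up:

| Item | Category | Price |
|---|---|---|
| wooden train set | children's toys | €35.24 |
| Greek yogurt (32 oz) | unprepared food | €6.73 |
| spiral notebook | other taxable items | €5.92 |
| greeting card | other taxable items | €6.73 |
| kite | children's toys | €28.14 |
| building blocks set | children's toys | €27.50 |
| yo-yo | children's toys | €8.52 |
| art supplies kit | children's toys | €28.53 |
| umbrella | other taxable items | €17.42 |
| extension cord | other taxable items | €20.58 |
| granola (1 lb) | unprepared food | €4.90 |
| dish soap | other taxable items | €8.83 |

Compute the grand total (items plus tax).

€202.46

Wooden train set €35.24: children's toys, buyer-exempt → 0% → €0.00
Greek yogurt (32 oz) €6.73: unprepared food → 0% → €0.00
Spiral notebook €5.92: other taxable items → 5.75% → €0.34
Greeting card €6.73: other taxable items → 5.75% → €0.39
Kite €28.14: children's toys, buyer-exempt → 0% → €0.00
Building blocks set €27.50: children's toys, buyer-exempt → 0% → €0.00
Yo-yo €8.52: children's toys, buyer-exempt → 0% → €0.00
Art supplies kit €28.53: children's toys, buyer-exempt → 0% → €0.00
Umbrella €17.42: other taxable items → 5.75% → €1.00
Extension cord €20.58: other taxable items → 5.75% → €1.18
Granola (1 lb) €4.90: unprepared food → 0% → €0.00
Dish soap €8.83: other taxable items → 5.75% → €0.51
Subtotal = €199.04; tax = €3.42; total due = €202.46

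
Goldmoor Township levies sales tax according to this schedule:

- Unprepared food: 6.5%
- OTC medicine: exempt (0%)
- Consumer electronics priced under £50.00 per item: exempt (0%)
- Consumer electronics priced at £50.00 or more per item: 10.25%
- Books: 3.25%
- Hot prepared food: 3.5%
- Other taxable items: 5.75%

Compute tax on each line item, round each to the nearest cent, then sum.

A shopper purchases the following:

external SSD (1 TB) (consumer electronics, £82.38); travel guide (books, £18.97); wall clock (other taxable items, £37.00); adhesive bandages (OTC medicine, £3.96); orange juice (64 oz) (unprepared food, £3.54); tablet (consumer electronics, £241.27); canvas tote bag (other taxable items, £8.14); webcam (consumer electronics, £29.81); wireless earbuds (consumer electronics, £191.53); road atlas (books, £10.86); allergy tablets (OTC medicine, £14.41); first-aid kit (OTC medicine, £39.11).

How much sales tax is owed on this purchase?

External SSD (1 TB) £82.38: consumer electronics, £50.00 or more → 10.25% → £8.44
Travel guide £18.97: books → 3.25% → £0.62
Wall clock £37.00: other taxable items → 5.75% → £2.13
Adhesive bandages £3.96: OTC medicine → 0% → £0.00
Orange juice (64 oz) £3.54: unprepared food → 6.5% → £0.23
Tablet £241.27: consumer electronics, £50.00 or more → 10.25% → £24.73
Canvas tote bag £8.14: other taxable items → 5.75% → £0.47
Webcam £29.81: consumer electronics, under £50.00 → 0% → £0.00
Wireless earbuds £191.53: consumer electronics, £50.00 or more → 10.25% → £19.63
Road atlas £10.86: books → 3.25% → £0.35
Allergy tablets £14.41: OTC medicine → 0% → £0.00
First-aid kit £39.11: OTC medicine → 0% → £0.00
Total tax = £8.44 + £0.62 + £2.13 + £0.23 + £24.73 + £0.47 + £19.63 + £0.35 = £56.60

£56.60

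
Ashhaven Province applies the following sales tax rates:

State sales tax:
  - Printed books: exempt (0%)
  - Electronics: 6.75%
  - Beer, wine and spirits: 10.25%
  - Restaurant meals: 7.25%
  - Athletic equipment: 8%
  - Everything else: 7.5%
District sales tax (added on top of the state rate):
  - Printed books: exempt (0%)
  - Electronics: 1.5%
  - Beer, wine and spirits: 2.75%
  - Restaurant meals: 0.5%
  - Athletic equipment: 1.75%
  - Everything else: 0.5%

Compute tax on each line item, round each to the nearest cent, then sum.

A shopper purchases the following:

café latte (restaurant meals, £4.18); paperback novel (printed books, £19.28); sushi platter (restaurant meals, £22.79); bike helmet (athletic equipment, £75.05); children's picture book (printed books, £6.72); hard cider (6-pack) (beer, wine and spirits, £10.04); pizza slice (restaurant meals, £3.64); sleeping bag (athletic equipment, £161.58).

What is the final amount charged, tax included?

£330.03

Café latte £4.18: restaurant meals → 7.25% + 0.5% district = 7.75% → £0.32
Paperback novel £19.28: printed books → 0% + 0% district = 0% → £0.00
Sushi platter £22.79: restaurant meals → 7.25% + 0.5% district = 7.75% → £1.77
Bike helmet £75.05: athletic equipment → 8% + 1.75% district = 9.75% → £7.32
Children's picture book £6.72: printed books → 0% + 0% district = 0% → £0.00
Hard cider (6-pack) £10.04: beer, wine and spirits → 10.25% + 2.75% district = 13% → £1.31
Pizza slice £3.64: restaurant meals → 7.25% + 0.5% district = 7.75% → £0.28
Sleeping bag £161.58: athletic equipment → 8% + 1.75% district = 9.75% → £15.75
Subtotal = £303.28; tax = £26.75; total due = £330.03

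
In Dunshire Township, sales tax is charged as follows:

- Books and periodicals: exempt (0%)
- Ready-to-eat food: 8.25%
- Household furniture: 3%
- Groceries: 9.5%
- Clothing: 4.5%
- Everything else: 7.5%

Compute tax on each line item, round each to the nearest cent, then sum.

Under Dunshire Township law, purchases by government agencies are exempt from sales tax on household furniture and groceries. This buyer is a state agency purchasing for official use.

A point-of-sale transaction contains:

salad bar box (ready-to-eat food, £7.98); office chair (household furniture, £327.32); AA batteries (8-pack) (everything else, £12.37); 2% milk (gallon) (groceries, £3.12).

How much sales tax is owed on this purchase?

Salad bar box £7.98: ready-to-eat food → 8.25% → £0.66
Office chair £327.32: household furniture, buyer-exempt → 0% → £0.00
AA batteries (8-pack) £12.37: everything else → 7.5% → £0.93
2% milk (gallon) £3.12: groceries, buyer-exempt → 0% → £0.00
Total tax = £0.66 + £0.93 = £1.59

£1.59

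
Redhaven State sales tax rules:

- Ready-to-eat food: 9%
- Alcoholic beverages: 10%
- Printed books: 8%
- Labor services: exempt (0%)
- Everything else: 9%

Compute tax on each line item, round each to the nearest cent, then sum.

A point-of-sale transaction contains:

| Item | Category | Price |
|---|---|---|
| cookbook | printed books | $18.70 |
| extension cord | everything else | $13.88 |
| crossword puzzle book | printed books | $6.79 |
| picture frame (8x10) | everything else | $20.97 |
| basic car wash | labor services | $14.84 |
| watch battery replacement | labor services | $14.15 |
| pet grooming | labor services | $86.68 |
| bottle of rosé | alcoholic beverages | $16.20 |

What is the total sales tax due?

$6.80

Cookbook $18.70: printed books → 8% → $1.50
Extension cord $13.88: everything else → 9% → $1.25
Crossword puzzle book $6.79: printed books → 8% → $0.54
Picture frame (8x10) $20.97: everything else → 9% → $1.89
Basic car wash $14.84: labor services → 0% → $0.00
Watch battery replacement $14.15: labor services → 0% → $0.00
Pet grooming $86.68: labor services → 0% → $0.00
Bottle of rosé $16.20: alcoholic beverages → 10% → $1.62
Total tax = $1.50 + $1.25 + $0.54 + $1.89 + $1.62 = $6.80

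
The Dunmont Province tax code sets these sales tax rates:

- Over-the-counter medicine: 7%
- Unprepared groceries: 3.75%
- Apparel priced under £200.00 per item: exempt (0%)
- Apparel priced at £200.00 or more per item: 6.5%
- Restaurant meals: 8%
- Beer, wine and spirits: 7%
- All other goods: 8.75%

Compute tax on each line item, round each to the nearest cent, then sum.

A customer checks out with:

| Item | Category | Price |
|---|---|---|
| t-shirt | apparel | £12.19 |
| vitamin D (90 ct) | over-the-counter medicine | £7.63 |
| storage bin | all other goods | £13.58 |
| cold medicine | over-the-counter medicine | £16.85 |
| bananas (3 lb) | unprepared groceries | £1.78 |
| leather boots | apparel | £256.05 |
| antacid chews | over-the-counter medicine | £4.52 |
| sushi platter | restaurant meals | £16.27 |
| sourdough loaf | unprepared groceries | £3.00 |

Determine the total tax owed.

£21.34

T-shirt £12.19: apparel, under £200.00 → 0% → £0.00
Vitamin D (90 ct) £7.63: over-the-counter medicine → 7% → £0.53
Storage bin £13.58: all other goods → 8.75% → £1.19
Cold medicine £16.85: over-the-counter medicine → 7% → £1.18
Bananas (3 lb) £1.78: unprepared groceries → 3.75% → £0.07
Leather boots £256.05: apparel, £200.00 or more → 6.5% → £16.64
Antacid chews £4.52: over-the-counter medicine → 7% → £0.32
Sushi platter £16.27: restaurant meals → 8% → £1.30
Sourdough loaf £3.00: unprepared groceries → 3.75% → £0.11
Total tax = £0.53 + £1.19 + £1.18 + £0.07 + £16.64 + £0.32 + £1.30 + £0.11 = £21.34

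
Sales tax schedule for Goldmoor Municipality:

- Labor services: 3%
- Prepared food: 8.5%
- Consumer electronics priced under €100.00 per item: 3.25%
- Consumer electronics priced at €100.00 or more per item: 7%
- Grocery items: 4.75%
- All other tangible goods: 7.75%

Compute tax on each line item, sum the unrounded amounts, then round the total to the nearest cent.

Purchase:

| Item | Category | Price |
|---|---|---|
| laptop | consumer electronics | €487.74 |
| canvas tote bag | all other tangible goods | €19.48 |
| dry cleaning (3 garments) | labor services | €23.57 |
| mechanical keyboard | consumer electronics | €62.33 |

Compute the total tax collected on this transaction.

Laptop €487.74: consumer electronics, €100.00 or more → 7% → €34.1418
Canvas tote bag €19.48: all other tangible goods → 7.75% → €1.5097
Dry cleaning (3 garments) €23.57: labor services → 3% → €0.7071
Mechanical keyboard €62.33: consumer electronics, under €100.00 → 3.25% → €2.025725
Unrounded tax sum = €38.384325 → €38.38

€38.38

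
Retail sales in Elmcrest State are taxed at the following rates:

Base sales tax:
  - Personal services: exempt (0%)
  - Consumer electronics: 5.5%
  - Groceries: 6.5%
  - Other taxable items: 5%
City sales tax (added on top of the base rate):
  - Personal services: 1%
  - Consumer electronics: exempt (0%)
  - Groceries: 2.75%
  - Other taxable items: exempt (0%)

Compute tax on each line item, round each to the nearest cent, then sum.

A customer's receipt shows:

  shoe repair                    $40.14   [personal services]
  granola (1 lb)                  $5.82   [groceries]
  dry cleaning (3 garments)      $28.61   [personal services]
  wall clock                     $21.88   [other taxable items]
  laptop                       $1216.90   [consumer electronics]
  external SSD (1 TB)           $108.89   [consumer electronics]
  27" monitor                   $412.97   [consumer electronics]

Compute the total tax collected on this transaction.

Shoe repair $40.14: personal services → 0% + 1% city = 1% → $0.40
Granola (1 lb) $5.82: groceries → 6.5% + 2.75% city = 9.25% → $0.54
Dry cleaning (3 garments) $28.61: personal services → 0% + 1% city = 1% → $0.29
Wall clock $21.88: other taxable items → 5% + 0% city = 5% → $1.09
Laptop $1216.90: consumer electronics → 5.5% + 0% city = 5.5% → $66.93
External SSD (1 TB) $108.89: consumer electronics → 5.5% + 0% city = 5.5% → $5.99
27" monitor $412.97: consumer electronics → 5.5% + 0% city = 5.5% → $22.71
Total tax = $0.40 + $0.54 + $0.29 + $1.09 + $66.93 + $5.99 + $22.71 = $97.95

$97.95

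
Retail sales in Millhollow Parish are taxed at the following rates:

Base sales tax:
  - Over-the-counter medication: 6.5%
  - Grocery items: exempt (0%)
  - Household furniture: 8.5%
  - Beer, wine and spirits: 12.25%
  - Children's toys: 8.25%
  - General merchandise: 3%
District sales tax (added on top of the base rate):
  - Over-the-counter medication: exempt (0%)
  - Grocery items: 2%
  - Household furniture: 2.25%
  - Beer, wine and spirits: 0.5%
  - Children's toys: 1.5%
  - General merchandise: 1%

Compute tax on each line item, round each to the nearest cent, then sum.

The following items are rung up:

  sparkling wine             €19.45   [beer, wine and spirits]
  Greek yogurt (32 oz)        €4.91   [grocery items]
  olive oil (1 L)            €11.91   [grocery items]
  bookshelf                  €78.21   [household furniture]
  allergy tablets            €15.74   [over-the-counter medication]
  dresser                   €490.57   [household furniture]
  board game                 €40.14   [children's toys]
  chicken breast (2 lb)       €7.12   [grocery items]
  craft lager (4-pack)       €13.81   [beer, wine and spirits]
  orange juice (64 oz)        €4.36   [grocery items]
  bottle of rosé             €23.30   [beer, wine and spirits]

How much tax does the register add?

€73.86

Sparkling wine €19.45: beer, wine and spirits → 12.25% + 0.5% district = 12.75% → €2.48
Greek yogurt (32 oz) €4.91: grocery items → 0% + 2% district = 2% → €0.10
Olive oil (1 L) €11.91: grocery items → 0% + 2% district = 2% → €0.24
Bookshelf €78.21: household furniture → 8.5% + 2.25% district = 10.75% → €8.41
Allergy tablets €15.74: over-the-counter medication → 6.5% + 0% district = 6.5% → €1.02
Dresser €490.57: household furniture → 8.5% + 2.25% district = 10.75% → €52.74
Board game €40.14: children's toys → 8.25% + 1.5% district = 9.75% → €3.91
Chicken breast (2 lb) €7.12: grocery items → 0% + 2% district = 2% → €0.14
Craft lager (4-pack) €13.81: beer, wine and spirits → 12.25% + 0.5% district = 12.75% → €1.76
Orange juice (64 oz) €4.36: grocery items → 0% + 2% district = 2% → €0.09
Bottle of rosé €23.30: beer, wine and spirits → 12.25% + 0.5% district = 12.75% → €2.97
Total tax = €2.48 + €0.10 + €0.24 + €8.41 + €1.02 + €52.74 + €3.91 + €0.14 + €1.76 + €0.09 + €2.97 = €73.86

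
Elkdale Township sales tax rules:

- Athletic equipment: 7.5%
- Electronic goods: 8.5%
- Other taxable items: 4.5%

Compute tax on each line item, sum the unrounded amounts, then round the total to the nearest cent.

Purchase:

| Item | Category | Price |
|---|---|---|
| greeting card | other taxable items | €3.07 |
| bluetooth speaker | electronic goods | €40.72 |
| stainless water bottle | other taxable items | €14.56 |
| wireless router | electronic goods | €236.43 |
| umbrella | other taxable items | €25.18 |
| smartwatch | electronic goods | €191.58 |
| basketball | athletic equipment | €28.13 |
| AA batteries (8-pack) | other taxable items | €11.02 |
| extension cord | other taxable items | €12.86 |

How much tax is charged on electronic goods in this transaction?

Bluetooth speaker €40.72: electronic goods → 8.5% → €3.4612
Wireless router €236.43: electronic goods → 8.5% → €20.09655
Smartwatch €191.58: electronic goods → 8.5% → €16.2843
Tax on electronic goods: unrounded sum = €39.84205 → €39.84

€39.84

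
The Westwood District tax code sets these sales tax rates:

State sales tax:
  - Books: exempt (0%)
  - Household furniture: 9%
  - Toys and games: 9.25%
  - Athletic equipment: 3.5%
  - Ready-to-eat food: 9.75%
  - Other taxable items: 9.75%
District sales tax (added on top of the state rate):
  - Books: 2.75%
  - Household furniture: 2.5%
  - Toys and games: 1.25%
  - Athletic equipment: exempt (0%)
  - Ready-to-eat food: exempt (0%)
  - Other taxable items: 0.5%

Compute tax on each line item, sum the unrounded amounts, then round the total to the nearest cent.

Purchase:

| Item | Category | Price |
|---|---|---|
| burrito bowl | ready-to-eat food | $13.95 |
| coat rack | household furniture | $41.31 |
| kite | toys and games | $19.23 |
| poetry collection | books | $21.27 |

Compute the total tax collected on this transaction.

Burrito bowl $13.95: ready-to-eat food → 9.75% + 0% district = 9.75% → $1.360125
Coat rack $41.31: household furniture → 9% + 2.5% district = 11.5% → $4.75065
Kite $19.23: toys and games → 9.25% + 1.25% district = 10.5% → $2.01915
Poetry collection $21.27: books → 0% + 2.75% district = 2.75% → $0.584925
Unrounded tax sum = $8.71485 → $8.71

$8.71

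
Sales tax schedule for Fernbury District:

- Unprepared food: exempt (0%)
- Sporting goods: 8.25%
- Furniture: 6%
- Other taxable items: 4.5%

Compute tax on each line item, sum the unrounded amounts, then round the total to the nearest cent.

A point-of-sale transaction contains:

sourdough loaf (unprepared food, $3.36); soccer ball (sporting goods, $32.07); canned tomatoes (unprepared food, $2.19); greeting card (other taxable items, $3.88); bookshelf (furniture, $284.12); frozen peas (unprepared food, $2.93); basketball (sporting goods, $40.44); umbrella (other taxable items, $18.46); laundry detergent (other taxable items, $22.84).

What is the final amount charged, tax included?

$435.35

Sourdough loaf $3.36: unprepared food → 0% → $0.00
Soccer ball $32.07: sporting goods → 8.25% → $2.645775
Canned tomatoes $2.19: unprepared food → 0% → $0.00
Greeting card $3.88: other taxable items → 4.5% → $0.1746
Bookshelf $284.12: furniture → 6% → $17.0472
Frozen peas $2.93: unprepared food → 0% → $0.00
Basketball $40.44: sporting goods → 8.25% → $3.3363
Umbrella $18.46: other taxable items → 4.5% → $0.8307
Laundry detergent $22.84: other taxable items → 4.5% → $1.0278
Subtotal = $410.29; unrounded tax = $25.062375 → $25.06; total due = $435.35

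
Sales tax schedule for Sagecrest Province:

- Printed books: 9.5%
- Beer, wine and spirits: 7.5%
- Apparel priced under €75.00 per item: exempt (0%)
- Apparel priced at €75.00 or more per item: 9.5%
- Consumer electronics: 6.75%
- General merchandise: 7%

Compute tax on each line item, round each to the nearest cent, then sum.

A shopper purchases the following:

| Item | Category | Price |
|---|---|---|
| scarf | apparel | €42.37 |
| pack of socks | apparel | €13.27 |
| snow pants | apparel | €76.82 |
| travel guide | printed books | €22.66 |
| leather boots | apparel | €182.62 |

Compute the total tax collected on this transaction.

Scarf €42.37: apparel, under €75.00 → 0% → €0.00
Pack of socks €13.27: apparel, under €75.00 → 0% → €0.00
Snow pants €76.82: apparel, €75.00 or more → 9.5% → €7.30
Travel guide €22.66: printed books → 9.5% → €2.15
Leather boots €182.62: apparel, €75.00 or more → 9.5% → €17.35
Total tax = €7.30 + €2.15 + €17.35 = €26.80

€26.80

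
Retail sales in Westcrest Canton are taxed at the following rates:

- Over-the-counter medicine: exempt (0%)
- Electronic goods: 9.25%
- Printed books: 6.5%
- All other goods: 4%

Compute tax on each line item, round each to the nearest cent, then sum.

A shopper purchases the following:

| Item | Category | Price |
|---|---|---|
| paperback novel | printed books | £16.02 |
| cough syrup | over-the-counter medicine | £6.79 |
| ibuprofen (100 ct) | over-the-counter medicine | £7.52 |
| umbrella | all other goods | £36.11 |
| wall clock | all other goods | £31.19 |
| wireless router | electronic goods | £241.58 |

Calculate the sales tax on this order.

Paperback novel £16.02: printed books → 6.5% → £1.04
Cough syrup £6.79: over-the-counter medicine → 0% → £0.00
Ibuprofen (100 ct) £7.52: over-the-counter medicine → 0% → £0.00
Umbrella £36.11: all other goods → 4% → £1.44
Wall clock £31.19: all other goods → 4% → £1.25
Wireless router £241.58: electronic goods → 9.25% → £22.35
Total tax = £1.04 + £1.44 + £1.25 + £22.35 = £26.08

£26.08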